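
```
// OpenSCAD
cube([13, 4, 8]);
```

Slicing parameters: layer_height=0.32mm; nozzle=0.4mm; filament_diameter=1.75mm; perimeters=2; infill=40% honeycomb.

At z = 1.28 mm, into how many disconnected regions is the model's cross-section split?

1

At z = 1.28 mm: the cube (footprint 13×4) is included at this height. The result has 1 disconnected region.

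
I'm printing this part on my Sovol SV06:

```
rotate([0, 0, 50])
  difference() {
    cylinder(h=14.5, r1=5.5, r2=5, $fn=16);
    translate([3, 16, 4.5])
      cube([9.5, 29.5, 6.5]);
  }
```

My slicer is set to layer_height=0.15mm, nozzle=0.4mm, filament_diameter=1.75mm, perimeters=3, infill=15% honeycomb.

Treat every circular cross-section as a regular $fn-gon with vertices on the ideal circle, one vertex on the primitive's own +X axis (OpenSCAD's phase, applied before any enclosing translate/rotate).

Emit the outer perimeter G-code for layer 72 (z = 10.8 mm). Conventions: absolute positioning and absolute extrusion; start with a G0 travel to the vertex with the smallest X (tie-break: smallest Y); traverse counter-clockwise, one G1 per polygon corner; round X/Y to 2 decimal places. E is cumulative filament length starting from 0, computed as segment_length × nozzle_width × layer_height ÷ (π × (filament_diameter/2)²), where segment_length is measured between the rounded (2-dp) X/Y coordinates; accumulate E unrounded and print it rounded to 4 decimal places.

At z = 10.8 mm: the cone (r1=5.5→r2=5) has section circumradius 5.128 here — a regular 16-gon; the 9.5×29.5 cube at (3, 16) contributes its full rectangle; After the difference (first − rest): starting from the cone, the 9.5×29.5 cube at (3, 16) misses the remaining region (no effect) — 1 connected region; (whole slice rotated 50° about Z — lengths, areas and connectivity unchanged). The outline is a single polygon with 16 vertices. Extrusion per mm of travel: 0.4 × 0.15 / (π × 0.875²) = 0.024945. Accumulating E over each segment gives final E = 0.7988.

G0 X-5.11 Y-0.45 Z10.80
G1 X-4.55 Y-2.37 E0.0499
G1 X-3.30 Y-3.93 E0.0998
G1 X-1.54 Y-4.89 E0.1498
G1 X0.45 Y-5.11 E0.1997
G1 X2.37 Y-4.55 E0.2496
G1 X3.93 Y-3.30 E0.2995
G1 X4.89 Y-1.54 E0.3495
G1 X5.11 Y0.45 E0.3994
G1 X4.55 Y2.37 E0.4493
G1 X3.30 Y3.93 E0.4992
G1 X1.54 Y4.89 E0.5492
G1 X-0.45 Y5.11 E0.5991
G1 X-2.37 Y4.55 E0.6490
G1 X-3.93 Y3.30 E0.6989
G1 X-4.89 Y1.54 E0.7489
G1 X-5.11 Y-0.45 E0.7988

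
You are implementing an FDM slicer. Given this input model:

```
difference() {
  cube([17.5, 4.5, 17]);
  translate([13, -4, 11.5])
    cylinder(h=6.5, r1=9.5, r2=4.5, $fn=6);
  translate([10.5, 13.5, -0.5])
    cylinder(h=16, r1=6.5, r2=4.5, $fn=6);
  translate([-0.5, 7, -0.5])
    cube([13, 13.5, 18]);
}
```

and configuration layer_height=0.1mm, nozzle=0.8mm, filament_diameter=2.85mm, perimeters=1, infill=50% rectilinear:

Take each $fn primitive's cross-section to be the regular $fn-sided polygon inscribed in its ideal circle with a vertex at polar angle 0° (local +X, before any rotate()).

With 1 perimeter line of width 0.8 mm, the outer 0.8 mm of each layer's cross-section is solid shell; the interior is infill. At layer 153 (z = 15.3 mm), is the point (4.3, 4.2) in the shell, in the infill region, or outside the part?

At z = 15.3 mm: the cube (footprint 17.5×4.5) is included at this height; the cone at (13, -4) (r1=9.5→r2=4.5) has section circumradius 6.577 here — a regular 6-gon; the cone at (10.5, 13.5) (r1=6.5→r2=4.5) has section circumradius 4.525 here — a regular 6-gon; the cube at (-0.5, 7) is present — its section is the full 13×13.5 rectangle; After the difference (first − rest): starting from the 17.5×4.5 cube, the cone at (13, -4) partially overlaps it — only the 12.81 mm² overlap (of its 112.38 mm²) is removed, clipping the outline; the cone at (10.5, 13.5) misses the remaining region (no effect); the 13×13.5 cube at (-0.5, 7) misses the remaining region (no effect) — 1 connected region. Overall, the cross-section is a single solid region. The nearest boundary edge runs (0.00, 4.50)→(17.50, 4.50); distance from the point to it = 0.30 mm. The point is inside the cross-section, 0.30 mm from the nearest boundary — within the 0.8 mm shell band (1 × 0.8).

shell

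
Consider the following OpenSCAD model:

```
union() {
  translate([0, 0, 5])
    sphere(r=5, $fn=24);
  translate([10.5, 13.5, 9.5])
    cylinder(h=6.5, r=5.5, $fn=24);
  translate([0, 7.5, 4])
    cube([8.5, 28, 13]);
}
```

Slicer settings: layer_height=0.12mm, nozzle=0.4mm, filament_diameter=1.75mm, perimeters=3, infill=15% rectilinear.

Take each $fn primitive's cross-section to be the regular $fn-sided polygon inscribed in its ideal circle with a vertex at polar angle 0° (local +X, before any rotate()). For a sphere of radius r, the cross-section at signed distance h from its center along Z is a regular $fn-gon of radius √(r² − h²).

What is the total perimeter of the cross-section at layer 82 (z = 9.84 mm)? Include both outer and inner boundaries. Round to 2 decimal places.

At z = 9.84 mm: the r=5 sphere contributes a regular 24-gon of circumradius √(5²−4.84²) = 1.255 (perimeter = 2·24·1.255·sin(180°/24) = 7.86 mm); the r=5.5 cylinder at (10.5, 13.5) contributes a regular 24-gon of circumradius 5.5 (perimeter = 2·24·5.500·sin(180°/24) = 34.46 mm); the cube at (0, 7.5) is present — its section is the full 8.5×28 rectangle (perimeter 73.00 mm); Merging all regions: the regions partially overlap (shared area 25.60 mm²), so the edge portions inside another operand are dropped and the merged outline is re-measured after clipping — boundary = 92.06 mm. Overall, the cross-section has 2 separate islands. Total boundary length (outer) = 92.06 mm.

92.06 mm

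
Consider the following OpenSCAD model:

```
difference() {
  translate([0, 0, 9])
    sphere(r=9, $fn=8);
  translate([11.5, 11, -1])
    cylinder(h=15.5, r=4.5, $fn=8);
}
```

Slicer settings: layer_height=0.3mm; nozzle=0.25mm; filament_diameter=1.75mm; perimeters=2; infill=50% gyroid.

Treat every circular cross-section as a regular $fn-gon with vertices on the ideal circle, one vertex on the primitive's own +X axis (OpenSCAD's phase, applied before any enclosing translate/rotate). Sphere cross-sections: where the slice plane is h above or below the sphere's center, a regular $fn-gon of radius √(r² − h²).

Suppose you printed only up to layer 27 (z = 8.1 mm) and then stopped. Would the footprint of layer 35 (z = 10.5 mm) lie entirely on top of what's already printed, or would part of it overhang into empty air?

Compare the two slices. At z = 8.1: the sphere: section is a regular 8-gon, circumradius = √(r²−h²) = √(9²−0.9²) = 8.955 (area = (8/2)·8.955²·sin(360°/8) = 226.81 mm²); the r=4.5 cylinder at (11.5, 11) gives a regular 8-gon of circumradius 4.5 (constant along its height) (area = (8/2)·4.500²·sin(360°/8) = 57.28 mm²); Subtracting the remaining from the first: starting from the r=9 sphere (226.81 mm²), the r=4.5 cylinder at (11.5, 11) misses the remaining region (no effect) — area = 226.81 mm². At z = 10.5: the r=9 sphere slices to a regular 8-gon of circumradius 8.874 (√(r²−h²) with h=1.5 from center) (area = (8/2)·8.874²·sin(360°/8) = 222.74 mm²); the r=4.5 cylinder at (11.5, 11) contributes a regular 8-gon of circumradius 4.5 (area = (8/2)·4.500²·sin(360°/8) = 57.28 mm²); Taking the first minus the rest: starting from the r=9 sphere (222.74 mm²), the r=4.5 cylinder at (11.5, 11) misses the remaining region (no effect) — area = 222.74 mm². Checking containment: the cross-section at z = 10.5 is a subset of the cross-section at z = 8.1.

entirely on top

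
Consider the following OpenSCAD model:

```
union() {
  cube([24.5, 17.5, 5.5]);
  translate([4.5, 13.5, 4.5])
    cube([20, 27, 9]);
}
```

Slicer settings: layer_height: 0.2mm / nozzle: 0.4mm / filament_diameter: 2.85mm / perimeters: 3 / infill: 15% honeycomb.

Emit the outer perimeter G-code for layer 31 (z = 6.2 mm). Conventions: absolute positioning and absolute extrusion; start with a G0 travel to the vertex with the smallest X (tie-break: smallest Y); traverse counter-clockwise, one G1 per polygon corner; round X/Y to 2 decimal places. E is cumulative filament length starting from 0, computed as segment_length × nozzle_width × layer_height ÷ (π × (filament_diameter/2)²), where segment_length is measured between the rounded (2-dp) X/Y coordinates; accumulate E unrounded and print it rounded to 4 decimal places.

G0 X4.50 Y13.50 Z6.20
G1 X24.50 Y13.50 E0.2508
G1 X24.50 Y40.50 E0.5894
G1 X4.50 Y40.50 E0.8402
G1 X4.50 Y13.50 E1.1788

At z = 6.2 mm: the cube is not intersected at this z (z outside [0, 5.5]); the cube at (4.5, 13.5) (footprint 20×27) is included at this height; Merging all regions: only the 20×27 cube at (4.5, 13.5) is present, so the union is just that shape — 1 connected region. The outline is a single polygon with 4 vertices. Extrusion per mm of travel: 0.4 × 0.2 / (π × 1.425²) = 0.012540. Accumulating E over each segment gives final E = 1.1788.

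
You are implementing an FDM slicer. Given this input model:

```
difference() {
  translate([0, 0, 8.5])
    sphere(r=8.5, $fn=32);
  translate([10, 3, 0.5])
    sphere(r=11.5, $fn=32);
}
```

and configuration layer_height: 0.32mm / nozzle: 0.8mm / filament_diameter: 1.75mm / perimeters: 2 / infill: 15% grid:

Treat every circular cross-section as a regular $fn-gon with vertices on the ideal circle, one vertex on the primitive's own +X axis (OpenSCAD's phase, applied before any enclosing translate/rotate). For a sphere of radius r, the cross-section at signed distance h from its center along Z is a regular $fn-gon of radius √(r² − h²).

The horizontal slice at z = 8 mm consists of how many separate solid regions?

At z = 8 mm: the sphere: section is a regular 32-gon, circumradius = √(r²−h²) = √(8.5²−0.5²) = 8.485; the sphere at (10, 3): section is a regular 32-gon, circumradius = √(r²−h²) = √(11.5²−7.5²) = 8.718; After the difference (first − rest): starting from the r=8.5 sphere, the r=11.5 sphere at (10, 3) partially overlaps it — only the 63.70 mm² overlap (of its 237.23 mm²) is removed, clipping the outline — 1 connected region. The result has 1 disconnected region.

1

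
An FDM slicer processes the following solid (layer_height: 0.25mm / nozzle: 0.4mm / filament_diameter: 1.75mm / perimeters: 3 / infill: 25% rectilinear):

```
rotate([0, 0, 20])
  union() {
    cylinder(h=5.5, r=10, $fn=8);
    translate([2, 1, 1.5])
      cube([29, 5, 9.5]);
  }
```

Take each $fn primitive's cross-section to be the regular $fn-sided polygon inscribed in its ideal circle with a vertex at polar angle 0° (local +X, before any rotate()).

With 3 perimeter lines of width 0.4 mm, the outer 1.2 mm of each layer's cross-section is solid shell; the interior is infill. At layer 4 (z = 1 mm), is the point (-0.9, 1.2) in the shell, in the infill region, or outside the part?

infill

At z = 1 mm: the r=10 cylinder gives a regular 8-gon of circumradius 10 (constant along its height); the cube at (2, 1) is not intersected at this z (z outside [1.5, 11]); Combining (union): only the r=10 cylinder is present, so the union is just that shape — 1 connected region; (whole slice rotated 20° about Z — lengths, areas and connectivity unchanged). Overall, the cross-section is a single solid region. Undo the 20° rotation: the query point maps to (-0.435, 1.435) in the un-rotated model frame. The nearest boundary edge runs (0.00, 10.00)→(-7.07, 7.07); distance from the point to it = 7.75 mm. The point is inside the cross-section and 7.75 mm from the nearest boundary — more than the 1.2 mm shell width (3 × 0.4), so it's in the infill interior.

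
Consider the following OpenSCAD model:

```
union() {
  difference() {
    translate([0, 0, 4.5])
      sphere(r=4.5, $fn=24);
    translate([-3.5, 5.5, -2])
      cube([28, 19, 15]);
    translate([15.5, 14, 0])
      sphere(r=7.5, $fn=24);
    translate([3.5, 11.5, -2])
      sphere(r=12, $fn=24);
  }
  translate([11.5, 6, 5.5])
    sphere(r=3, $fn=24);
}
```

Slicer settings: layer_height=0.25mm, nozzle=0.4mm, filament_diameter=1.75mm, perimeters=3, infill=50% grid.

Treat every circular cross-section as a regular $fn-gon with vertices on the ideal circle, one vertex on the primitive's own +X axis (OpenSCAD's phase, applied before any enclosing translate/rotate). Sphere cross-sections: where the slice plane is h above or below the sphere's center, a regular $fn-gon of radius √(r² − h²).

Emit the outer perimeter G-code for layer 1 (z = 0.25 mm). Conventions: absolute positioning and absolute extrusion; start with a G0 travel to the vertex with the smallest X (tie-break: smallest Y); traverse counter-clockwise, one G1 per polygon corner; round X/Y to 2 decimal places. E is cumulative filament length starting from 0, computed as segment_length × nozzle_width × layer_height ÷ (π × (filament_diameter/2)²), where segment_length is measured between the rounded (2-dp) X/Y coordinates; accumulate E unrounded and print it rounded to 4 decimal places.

G0 X-1.48 Y0.00 Z0.25
G1 X-1.43 Y-0.38 E0.0159
G1 X-1.28 Y-0.74 E0.0321
G1 X-1.05 Y-1.05 E0.0482
G1 X-0.74 Y-1.28 E0.0642
G1 X-0.38 Y-1.43 E0.0805
G1 X0.00 Y-1.48 E0.0964
G1 X0.38 Y-1.43 E0.1123
G1 X0.74 Y-1.28 E0.1285
G1 X1.05 Y-1.05 E0.1446
G1 X1.28 Y-0.74 E0.1606
G1 X1.43 Y-0.38 E0.1769
G1 X1.48 Y-0.02 E0.1920
G1 X0.45 Y0.11 E0.2351
G1 X-1.23 Y0.81 E0.3108
G1 X-1.28 Y0.74 E0.3144
G1 X-1.43 Y0.38 E0.3306
G1 X-1.48 Y0.00 E0.3465

At z = 0.25 mm: the r=4.5 sphere slices to a regular 24-gon of circumradius 1.479 (√(r²−h²) with h=4.25 from center); the cube at (-3.5, 5.5) (footprint 28×19) is included at this height; the sphere at (15.5, 14): section is a regular 24-gon, circumradius = √(r²−h²) = √(7.5²−0.25²) = 7.496; the r=12 sphere at (3.5, 11.5) slices to a regular 24-gon of circumradius 11.787 (√(r²−h²) with h=2.25 from center); Taking the first minus the rest: starting from the r=4.5 sphere, the 28×19 cube at (-3.5, 5.5) misses the remaining region (no effect); the r=7.5 sphere at (15.5, 14) misses the remaining region (no effect); the r=12 sphere at (3.5, 11.5) partially overlaps it — only the 2.44 mm² overlap (of its 431.52 mm²) is removed, clipping the outline — 1 connected region; the sphere at (11.5, 6) is not intersected at this z (|z−center|=5.250 > r=3); Taking the union: only that combined region is present, so the union is just that shape — 1 connected region. The outline is a single polygon with 17 vertices. Extrusion per mm of travel: 0.4 × 0.25 / (π × 0.875²) = 0.041575. Accumulating E over each segment gives final E = 0.3465.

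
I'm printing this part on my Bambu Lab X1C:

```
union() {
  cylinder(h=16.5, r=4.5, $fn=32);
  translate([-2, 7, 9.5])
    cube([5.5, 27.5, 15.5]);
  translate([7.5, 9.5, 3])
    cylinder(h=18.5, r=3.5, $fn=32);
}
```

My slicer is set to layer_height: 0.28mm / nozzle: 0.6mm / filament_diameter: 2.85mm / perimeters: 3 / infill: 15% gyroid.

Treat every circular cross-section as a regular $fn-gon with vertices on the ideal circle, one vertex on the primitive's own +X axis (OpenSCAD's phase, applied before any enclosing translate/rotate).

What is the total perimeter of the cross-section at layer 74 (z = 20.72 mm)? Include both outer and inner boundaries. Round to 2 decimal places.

87.96 mm

At z = 20.72 mm: the cylinder is not intersected at this z (z outside [0, 16.5]); the cube at (-2, 7) (footprint 5.5×27.5) is included at this height (perimeter 66.00 mm); the cylinder at (7.5, 9.5): section is a regular 32-gon, circumradius r=3.5 (perimeter = 2·32·3.500·sin(180°/32) = 21.96 mm); Combining (union): the 2 present regions are separate (no shared area or edge), so areas and boundary lengths simply add and each stays a separate island — boundary = 87.96 mm. Overall, the cross-section has 2 separate islands. Total boundary length (outer) = 87.96 mm.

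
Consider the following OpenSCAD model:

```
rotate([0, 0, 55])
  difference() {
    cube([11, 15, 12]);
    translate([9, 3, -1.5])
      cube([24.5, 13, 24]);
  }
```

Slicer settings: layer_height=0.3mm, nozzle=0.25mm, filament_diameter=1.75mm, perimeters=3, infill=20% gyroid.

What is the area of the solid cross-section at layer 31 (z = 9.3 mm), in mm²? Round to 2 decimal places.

At z = 9.3 mm: the 11×15 cube contributes its full rectangle (area 165.00 mm²); the cube at (9, 3) (footprint 24.5×13) is included at this height (area 318.50 mm²); Subtracting the remaining from the first: starting from the 11×15 cube (165.00 mm²), the 24.5×13 cube at (9, 3) partially overlaps it — only the 24.00 mm² overlap (of its 318.50 mm²) is removed, clipping the outline — area = 141.00 mm²; (rotated 55° about Z; rotation is an isometry so areas/perimeters/island counts are preserved). Overall, the cross-section is a single solid region. Net area = 141.00 mm².

141.00 mm²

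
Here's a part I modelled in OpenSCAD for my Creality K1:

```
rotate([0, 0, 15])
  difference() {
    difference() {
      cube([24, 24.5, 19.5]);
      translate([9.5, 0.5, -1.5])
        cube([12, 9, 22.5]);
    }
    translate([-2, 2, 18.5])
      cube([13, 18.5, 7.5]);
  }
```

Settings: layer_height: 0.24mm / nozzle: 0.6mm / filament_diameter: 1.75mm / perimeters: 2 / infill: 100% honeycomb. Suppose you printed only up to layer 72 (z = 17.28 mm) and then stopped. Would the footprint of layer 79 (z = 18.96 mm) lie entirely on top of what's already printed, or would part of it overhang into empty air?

entirely on top

Compare the two slices. At z = 17.28: the 24×24.5 cube contributes its full rectangle (area 588.00 mm²); the 12×9 cube at (9.5, 0.5) contributes its full rectangle (area 108.00 mm²); After the difference (first − rest): starting from the 24×24.5 cube (588.00 mm²), the 12×9 cube at (9.5, 0.5) lies wholly inside it (removes its full 108.00 mm² and its 42.00 mm outline becomes a hole wall) — area = 480.00 mm²; the cube at (-2, 2) does not reach this height (z outside [18.5, 26]); After the difference (first − rest): none of the subtracted shapes is present at this height, so that combined region is unchanged — area = 480.00 mm²; (whole slice rotated 15° about Z — lengths, areas and connectivity unchanged). At z = 18.96: the cube (footprint 24×24.5) is included at this height (area 588.00 mm²); the 12×9 cube at (9.5, 0.5) contributes its full rectangle (area 108.00 mm²); Taking the first minus the rest: starting from the 24×24.5 cube (588.00 mm²), the 12×9 cube at (9.5, 0.5) lies wholly inside it (removes its full 108.00 mm² and its 42.00 mm outline becomes a hole wall) — area = 480.00 mm²; the cube at (-2, 2) is present — its section is the full 13×18.5 rectangle (area 240.50 mm²); After the difference (first − rest): starting from the result so far (480.00 mm²), the 13×18.5 cube at (-2, 2) partially overlaps it — only the 192.25 mm² overlap (of its 240.50 mm²) is removed, clipping the outline — area = 287.75 mm²; (whole slice rotated 15° about Z — lengths, areas and connectivity unchanged). Checking containment: the cross-section at z = 18.96 is a subset of the cross-section at z = 17.28.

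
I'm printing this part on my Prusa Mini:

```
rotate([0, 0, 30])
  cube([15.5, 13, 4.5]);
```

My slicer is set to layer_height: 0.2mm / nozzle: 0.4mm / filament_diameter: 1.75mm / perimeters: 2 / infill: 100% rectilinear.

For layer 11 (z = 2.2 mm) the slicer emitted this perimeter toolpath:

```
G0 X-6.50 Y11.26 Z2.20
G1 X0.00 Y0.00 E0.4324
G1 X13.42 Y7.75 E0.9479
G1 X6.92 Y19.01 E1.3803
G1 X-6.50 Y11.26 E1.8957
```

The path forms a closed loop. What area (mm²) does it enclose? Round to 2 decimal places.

Apply the shoelace formula to the sequence of (X, Y) vertices; enclosed area = 201.48 mm².

201.48 mm²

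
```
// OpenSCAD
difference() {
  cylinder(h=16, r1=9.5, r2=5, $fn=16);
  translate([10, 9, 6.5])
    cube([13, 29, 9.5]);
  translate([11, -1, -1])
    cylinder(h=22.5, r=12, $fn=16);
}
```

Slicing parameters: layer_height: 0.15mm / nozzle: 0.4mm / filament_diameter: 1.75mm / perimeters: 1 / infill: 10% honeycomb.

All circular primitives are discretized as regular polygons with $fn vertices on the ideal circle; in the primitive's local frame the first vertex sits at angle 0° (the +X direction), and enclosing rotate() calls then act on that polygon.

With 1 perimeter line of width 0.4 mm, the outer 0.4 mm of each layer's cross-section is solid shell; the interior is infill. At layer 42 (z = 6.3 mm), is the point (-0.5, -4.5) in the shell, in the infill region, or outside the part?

At z = 6.3 mm: the cone contributes a regular 16-gon of circumradius 7.728 (interpolated between r1=9.5 and r2=5 at t=0.394); the cube at (10, 9) is not intersected at this z (z outside [6.5, 16]); the cylinder at (11, -1): section is a regular 16-gon, circumradius r=12; After the difference (first − rest): starting from the cone, the r=12 cylinder at (11, -1) partially overlaps it — only the 90.50 mm² overlap (of its 440.85 mm²) is removed, clipping the outline — 1 connected region. Overall, the cross-section is a single solid region. The nearest boundary edge runs (-1.00, -1.00)→(-0.09, -5.59); distance from the point to it = 0.19 mm. The point is inside the cross-section, 0.19 mm from the nearest boundary — within the 0.4 mm shell band (1 × 0.4).

shell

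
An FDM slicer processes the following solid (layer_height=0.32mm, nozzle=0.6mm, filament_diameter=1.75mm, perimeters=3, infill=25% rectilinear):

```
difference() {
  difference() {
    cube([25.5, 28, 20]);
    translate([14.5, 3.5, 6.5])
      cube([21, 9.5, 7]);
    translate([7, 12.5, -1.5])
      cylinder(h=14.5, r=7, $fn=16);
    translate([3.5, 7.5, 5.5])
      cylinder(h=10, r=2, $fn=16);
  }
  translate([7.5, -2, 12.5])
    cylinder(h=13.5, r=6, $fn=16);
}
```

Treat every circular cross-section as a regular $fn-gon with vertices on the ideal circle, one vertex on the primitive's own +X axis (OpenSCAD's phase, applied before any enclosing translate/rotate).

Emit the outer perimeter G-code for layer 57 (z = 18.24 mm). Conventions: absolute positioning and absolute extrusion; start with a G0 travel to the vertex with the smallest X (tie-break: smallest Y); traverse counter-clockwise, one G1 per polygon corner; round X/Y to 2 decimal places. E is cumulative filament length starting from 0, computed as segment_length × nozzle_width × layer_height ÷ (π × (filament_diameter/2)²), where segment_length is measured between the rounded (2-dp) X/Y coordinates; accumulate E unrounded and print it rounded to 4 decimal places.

At z = 18.24 mm: the cube (footprint 25.5×28) is included at this height; the cube at (14.5, 3.5) does not reach this height (z outside [6.5, 13.5]); the cylinder at (7, 12.5) does not reach this height (z outside [-1.5, 13]); the cylinder at (3.5, 7.5) is not intersected at this z (z outside [5.5, 15.5]); After the difference (first − rest): none of the subtracted shapes is present at this height, so the 25.5×28 cube is unchanged — 1 connected region; the r=6 cylinder at (7.5, -2) gives a regular 16-gon of circumradius 6 (constant along its height); Subtracting the remaining from the first: starting from that combined region, the r=6 cylinder at (7.5, -2) partially overlaps it — only the 31.90 mm² overlap (of its 110.21 mm²) is removed, clipping the outline — 1 connected region. The outline is a single polygon with 13 vertices. Extrusion per mm of travel: 0.6 × 0.32 / (π × 0.875²) = 0.079824. Accumulating E over each segment gives final E = 8.8161.

G0 X0.00 Y0.00 Z18.24
G1 X1.90 Y0.00 E0.1517
G1 X1.96 Y0.30 E0.1761
G1 X3.26 Y2.24 E0.3625
G1 X5.20 Y3.54 E0.5489
G1 X7.50 Y4.00 E0.7361
G1 X9.80 Y3.54 E0.9234
G1 X11.74 Y2.24 E1.1098
G1 X13.04 Y0.30 E1.2962
G1 X13.10 Y0.00 E1.3206
G1 X25.50 Y0.00 E2.3104
G1 X25.50 Y28.00 E4.5455
G1 X0.00 Y28.00 E6.5810
G1 X0.00 Y0.00 E8.8161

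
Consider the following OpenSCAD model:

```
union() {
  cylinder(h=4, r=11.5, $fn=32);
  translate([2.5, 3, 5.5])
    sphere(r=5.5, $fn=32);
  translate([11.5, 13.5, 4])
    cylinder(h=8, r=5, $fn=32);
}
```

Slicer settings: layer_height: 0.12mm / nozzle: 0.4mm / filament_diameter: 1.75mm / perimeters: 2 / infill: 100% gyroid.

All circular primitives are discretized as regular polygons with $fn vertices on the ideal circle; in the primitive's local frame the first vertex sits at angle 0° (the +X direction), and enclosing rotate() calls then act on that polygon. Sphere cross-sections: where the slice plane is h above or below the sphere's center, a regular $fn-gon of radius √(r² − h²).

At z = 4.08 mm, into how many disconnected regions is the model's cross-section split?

At z = 4.08 mm: the cylinder does not reach this height (z outside [0, 4]); the r=5.5 sphere at (2.5, 3) contributes a regular 32-gon of circumradius √(5.5²−1.42²) = 5.314; the cylinder at (11.5, 13.5): section is a regular 32-gon, circumradius r=5; Merging all regions: the 2 present regions are separate (no shared area or edge), so areas and boundary lengths simply add and each stays a separate island — 2 connected regions. The result has 2 disconnected regions.

2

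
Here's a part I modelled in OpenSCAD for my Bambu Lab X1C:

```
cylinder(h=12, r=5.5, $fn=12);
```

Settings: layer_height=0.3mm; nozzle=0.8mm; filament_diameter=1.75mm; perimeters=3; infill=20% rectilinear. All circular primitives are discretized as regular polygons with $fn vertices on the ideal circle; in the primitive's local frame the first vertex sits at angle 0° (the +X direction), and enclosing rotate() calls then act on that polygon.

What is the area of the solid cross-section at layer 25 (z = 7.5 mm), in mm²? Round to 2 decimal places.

At z = 7.5 mm: the r=5.5 cylinder gives a regular 12-gon of circumradius 5.5 (constant along its height) (area = (12/2)·5.500²·sin(360°/12) = 90.75 mm²). Overall, the cross-section is a single solid region. Net area = 90.75 mm².

90.75 mm²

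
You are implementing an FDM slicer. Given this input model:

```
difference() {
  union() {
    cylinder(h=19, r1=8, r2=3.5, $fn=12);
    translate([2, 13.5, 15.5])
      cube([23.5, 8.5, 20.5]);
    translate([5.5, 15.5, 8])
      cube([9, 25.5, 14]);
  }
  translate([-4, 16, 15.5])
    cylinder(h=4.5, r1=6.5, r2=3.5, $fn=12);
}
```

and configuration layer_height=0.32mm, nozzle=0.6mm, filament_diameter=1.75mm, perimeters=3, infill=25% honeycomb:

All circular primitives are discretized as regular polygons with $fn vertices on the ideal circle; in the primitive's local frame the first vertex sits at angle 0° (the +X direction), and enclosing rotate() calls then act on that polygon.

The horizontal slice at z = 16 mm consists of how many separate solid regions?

2

At z = 16 mm: the cone (r1=8→r2=3.5) has section circumradius 4.211 here — a regular 12-gon; the cube at (2, 13.5) is present — its section is the full 23.5×8.5 rectangle; the cube at (5.5, 15.5) (footprint 9×25.5) is included at this height; Combining (union): the regions partially overlap (shared area 58.50 mm²), so overlapping operands fuse into one piece — 2 connected regions; the cone at (-4, 16): at t=0.111 of its height the radius interpolates to r₁+(r₂−r₁)t = 6.167, giving a regular 12-gon of that circumradius; Taking the first minus the rest: starting from the result so far, the cone at (-4, 16) partially overlaps it — only the 0.10 mm² overlap (of its 114.08 mm²) is removed, clipping the outline — 2 connected regions. The result has 2 disconnected regions.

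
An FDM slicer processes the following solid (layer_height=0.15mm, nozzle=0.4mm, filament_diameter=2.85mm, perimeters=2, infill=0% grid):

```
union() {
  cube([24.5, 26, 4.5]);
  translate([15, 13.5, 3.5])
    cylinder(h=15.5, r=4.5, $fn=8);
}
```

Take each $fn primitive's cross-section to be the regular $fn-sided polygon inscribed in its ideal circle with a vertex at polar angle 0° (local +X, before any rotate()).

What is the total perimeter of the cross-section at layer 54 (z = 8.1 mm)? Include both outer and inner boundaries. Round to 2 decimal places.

27.55 mm

At z = 8.1 mm: the cube is absent (z outside [0, 4.5]); the r=4.5 cylinder at (15, 13.5) gives a regular 8-gon of circumradius 4.5 (constant along its height) (perimeter = 2·8·4.500·sin(180°/8) = 27.55 mm); Combining (union): only the r=4.5 cylinder at (15, 13.5) is present, so the union is just that shape — boundary = 27.55 mm. Overall, the cross-section is a single solid region. Total boundary length (outer) = 27.55 mm.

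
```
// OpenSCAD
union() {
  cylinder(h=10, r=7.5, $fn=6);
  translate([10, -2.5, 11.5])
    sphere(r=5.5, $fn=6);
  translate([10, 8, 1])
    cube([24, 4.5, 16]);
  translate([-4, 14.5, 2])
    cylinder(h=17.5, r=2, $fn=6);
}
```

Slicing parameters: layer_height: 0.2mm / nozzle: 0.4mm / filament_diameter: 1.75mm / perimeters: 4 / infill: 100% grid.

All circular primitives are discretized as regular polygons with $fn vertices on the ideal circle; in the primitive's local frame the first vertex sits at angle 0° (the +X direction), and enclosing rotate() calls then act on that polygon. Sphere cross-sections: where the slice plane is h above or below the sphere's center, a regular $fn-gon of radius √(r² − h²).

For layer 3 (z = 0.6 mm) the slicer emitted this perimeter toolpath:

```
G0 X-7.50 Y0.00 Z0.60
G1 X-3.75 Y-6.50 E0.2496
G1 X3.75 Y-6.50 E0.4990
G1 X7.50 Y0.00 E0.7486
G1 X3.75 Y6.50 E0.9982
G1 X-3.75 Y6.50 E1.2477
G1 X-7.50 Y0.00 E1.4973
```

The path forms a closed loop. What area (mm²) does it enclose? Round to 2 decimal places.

Apply the shoelace formula to the sequence of (X, Y) vertices; enclosed area = 146.25 mm².

146.25 mm²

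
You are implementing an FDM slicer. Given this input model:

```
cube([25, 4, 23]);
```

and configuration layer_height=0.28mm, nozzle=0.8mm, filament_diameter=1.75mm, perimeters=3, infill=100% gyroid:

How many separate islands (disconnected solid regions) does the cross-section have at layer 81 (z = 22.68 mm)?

At z = 22.68 mm: the cube (footprint 25×4) is included at this height. Overall, the cross-section is a single solid region. Island count = 1.

1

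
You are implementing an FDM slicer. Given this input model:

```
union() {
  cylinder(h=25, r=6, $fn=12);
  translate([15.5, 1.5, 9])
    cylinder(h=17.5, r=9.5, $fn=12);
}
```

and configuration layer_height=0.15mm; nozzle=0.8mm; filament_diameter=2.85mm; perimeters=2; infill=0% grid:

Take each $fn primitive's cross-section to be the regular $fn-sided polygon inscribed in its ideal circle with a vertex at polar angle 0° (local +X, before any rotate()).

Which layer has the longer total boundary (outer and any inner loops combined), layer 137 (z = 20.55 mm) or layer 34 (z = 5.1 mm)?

layer 137 (z = 20.55 mm)

Layer 137 (z = 20.55): the r=6 cylinder gives a regular 12-gon of circumradius 6 (constant along its height) (perimeter = 2·12·6.000·sin(180°/12) = 37.27 mm); the r=9.5 cylinder at (15.5, 1.5) contributes a regular 12-gon of circumradius 9.5 (perimeter = 2·12·9.500·sin(180°/12) = 59.01 mm); Merging all regions: the 2 present regions are separate (no shared area or edge), so areas and boundary lengths simply add and each stays a separate island — boundary = 96.28 mm. So its perimeter = 96.28 mm. Layer 34 (z = 5.1): the cylinder: section is a regular 12-gon, circumradius r=6 (perimeter = 2·12·6.000·sin(180°/12) = 37.27 mm); the cylinder at (15.5, 1.5) is not intersected at this z (z outside [9, 26.5]); Taking the union: only the r=6 cylinder is present, so the union is just that shape — boundary = 37.27 mm. So its perimeter = 37.27 mm. Layer 137 is larger (96.28 vs 37.27 mm).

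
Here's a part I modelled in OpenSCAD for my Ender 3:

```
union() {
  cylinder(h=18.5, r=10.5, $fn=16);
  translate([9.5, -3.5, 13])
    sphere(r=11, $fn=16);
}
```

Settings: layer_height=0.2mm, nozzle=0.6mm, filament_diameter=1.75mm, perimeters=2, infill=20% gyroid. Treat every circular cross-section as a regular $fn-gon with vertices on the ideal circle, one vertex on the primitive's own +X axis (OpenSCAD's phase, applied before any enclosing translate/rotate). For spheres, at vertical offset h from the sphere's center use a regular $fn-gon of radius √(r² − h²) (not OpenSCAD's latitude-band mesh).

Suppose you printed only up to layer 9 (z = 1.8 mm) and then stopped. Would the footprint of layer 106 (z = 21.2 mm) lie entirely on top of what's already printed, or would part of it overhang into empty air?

Compare the two slices. At z = 1.8: the r=10.5 cylinder contributes a regular 16-gon of circumradius 10.5 (area = (16/2)·10.500²·sin(360°/16) = 337.53 mm²); the sphere at (9.5, -3.5) does not reach this height (|z−center|=11.200 > r=11); Merging all regions: only the r=10.5 cylinder is present, so the union is just that shape — area = 337.53 mm². At z = 21.2: the cylinder is absent (z outside [0, 18.5]); the r=11 sphere at (9.5, -3.5) contributes a regular 16-gon of circumradius √(11²−8.2²) = 7.332 (area = (16/2)·7.332²·sin(360°/16) = 164.58 mm²); Taking the union: only the r=11 sphere at (9.5, -3.5) is present, so the union is just that shape — area = 164.58 mm². Checking containment: at z = 21.2 the cross-section extends beyond the z = 1.8 cross-section by about 91.39 mm².

part overhangs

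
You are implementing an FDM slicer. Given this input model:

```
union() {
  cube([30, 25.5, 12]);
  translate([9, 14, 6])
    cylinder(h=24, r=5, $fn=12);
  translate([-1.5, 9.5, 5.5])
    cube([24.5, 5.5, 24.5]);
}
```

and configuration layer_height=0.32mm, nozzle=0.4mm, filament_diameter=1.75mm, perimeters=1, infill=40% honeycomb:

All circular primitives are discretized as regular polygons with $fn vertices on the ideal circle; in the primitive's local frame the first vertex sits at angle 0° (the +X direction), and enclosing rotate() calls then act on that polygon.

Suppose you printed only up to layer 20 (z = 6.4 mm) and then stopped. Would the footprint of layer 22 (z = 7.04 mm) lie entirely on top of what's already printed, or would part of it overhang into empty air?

entirely on top

Compare the two slices. At z = 6.4: the cube (footprint 30×25.5) is included at this height (area 765.00 mm²); the cylinder at (9, 14): section is a regular 12-gon, circumradius r=5 (area = (12/2)·5.000²·sin(360°/12) = 75.00 mm²); the cube at (-1.5, 9.5) is present — its section is the full 24.5×5.5 rectangle (area 134.75 mm²); Taking the union: the regions partially overlap — summed areas 974.75 mm² minus the doubly-counted overlap 201.50 mm² gives 773.25 mm² — area = 773.25 mm². At z = 7.04: the cube (footprint 30×25.5) is included at this height (area 765.00 mm²); the r=5 cylinder at (9, 14) contributes a regular 12-gon of circumradius 5 (area = (12/2)·5.000²·sin(360°/12) = 75.00 mm²); the 24.5×5.5 cube at (-1.5, 9.5) contributes its full rectangle (area 134.75 mm²); Merging all regions: the regions partially overlap — summed areas 974.75 mm² minus the doubly-counted overlap 201.50 mm² gives 773.25 mm² — area = 773.25 mm². Checking containment: the cross-section at z = 7.04 is a subset of the cross-section at z = 6.4.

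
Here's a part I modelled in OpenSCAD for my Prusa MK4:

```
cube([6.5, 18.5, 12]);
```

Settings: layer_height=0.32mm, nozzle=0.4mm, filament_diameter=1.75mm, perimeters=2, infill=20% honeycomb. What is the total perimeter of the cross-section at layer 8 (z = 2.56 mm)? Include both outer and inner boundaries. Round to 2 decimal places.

At z = 2.56 mm: the cube (footprint 6.5×18.5) is included at this height (perimeter 50.00 mm). Overall, the cross-section is a single solid region. Total boundary length (outer) = 50.00 mm.

50.00 mm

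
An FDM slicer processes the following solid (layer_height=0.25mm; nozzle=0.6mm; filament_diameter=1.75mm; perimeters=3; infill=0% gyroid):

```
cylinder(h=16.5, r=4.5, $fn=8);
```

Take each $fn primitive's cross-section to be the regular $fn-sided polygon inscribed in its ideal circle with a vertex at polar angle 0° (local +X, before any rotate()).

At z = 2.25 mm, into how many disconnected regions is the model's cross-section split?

At z = 2.25 mm: the r=4.5 cylinder contributes a regular 8-gon of circumradius 4.5. The result has 1 disconnected region.

1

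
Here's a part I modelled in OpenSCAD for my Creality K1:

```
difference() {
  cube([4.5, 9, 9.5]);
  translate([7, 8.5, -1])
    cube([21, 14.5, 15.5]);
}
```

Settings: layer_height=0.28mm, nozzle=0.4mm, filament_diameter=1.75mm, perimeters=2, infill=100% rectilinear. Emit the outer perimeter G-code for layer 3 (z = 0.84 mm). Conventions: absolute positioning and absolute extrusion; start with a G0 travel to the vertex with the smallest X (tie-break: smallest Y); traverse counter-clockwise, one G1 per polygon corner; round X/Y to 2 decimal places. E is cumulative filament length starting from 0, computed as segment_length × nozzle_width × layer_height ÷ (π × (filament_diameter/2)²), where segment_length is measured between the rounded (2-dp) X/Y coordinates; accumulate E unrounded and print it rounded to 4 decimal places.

At z = 0.84 mm: the cube (footprint 4.5×9) is included at this height; the 21×14.5 cube at (7, 8.5) contributes its full rectangle; Taking the first minus the rest: starting from the 4.5×9 cube, the 21×14.5 cube at (7, 8.5) misses the remaining region (no effect) — 1 connected region. The outline is a single polygon with 4 vertices. Extrusion per mm of travel: 0.4 × 0.28 / (π × 0.875²) = 0.046564. Accumulating E over each segment gives final E = 1.2572.

G0 X0.00 Y0.00 Z0.84
G1 X4.50 Y0.00 E0.2095
G1 X4.50 Y9.00 E0.6286
G1 X0.00 Y9.00 E0.8382
G1 X0.00 Y0.00 E1.2572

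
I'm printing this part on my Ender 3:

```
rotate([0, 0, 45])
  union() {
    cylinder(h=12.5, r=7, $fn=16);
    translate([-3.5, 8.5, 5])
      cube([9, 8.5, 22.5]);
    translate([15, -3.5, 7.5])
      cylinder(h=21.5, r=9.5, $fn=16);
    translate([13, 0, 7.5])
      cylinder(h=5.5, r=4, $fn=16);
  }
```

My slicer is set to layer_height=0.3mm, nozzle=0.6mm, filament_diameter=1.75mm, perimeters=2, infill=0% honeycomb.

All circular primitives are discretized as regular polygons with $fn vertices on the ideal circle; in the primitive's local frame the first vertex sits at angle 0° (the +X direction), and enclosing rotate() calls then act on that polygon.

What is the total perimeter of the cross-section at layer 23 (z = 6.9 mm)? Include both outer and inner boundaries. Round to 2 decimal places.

At z = 6.9 mm: the r=7 cylinder contributes a regular 16-gon of circumradius 7 (perimeter = 2·16·7.000·sin(180°/16) = 43.70 mm); the 9×8.5 cube at (-3.5, 8.5) contributes its full rectangle (perimeter 35.00 mm); the cylinder at (15, -3.5) is not intersected at this z (z outside [7.5, 29]); the cylinder at (13, 0) is not intersected at this z (z outside [7.5, 13]); Combining (union): the 2 present regions are separate (no shared area or edge), so areas and boundary lengths simply add and each stays a separate island — boundary = 78.70 mm; (rotated 45° about Z; rotation is an isometry so areas/perimeters/island counts are preserved). Overall, the cross-section has 2 separate islands. Total boundary length (outer) = 78.70 mm.

78.70 mm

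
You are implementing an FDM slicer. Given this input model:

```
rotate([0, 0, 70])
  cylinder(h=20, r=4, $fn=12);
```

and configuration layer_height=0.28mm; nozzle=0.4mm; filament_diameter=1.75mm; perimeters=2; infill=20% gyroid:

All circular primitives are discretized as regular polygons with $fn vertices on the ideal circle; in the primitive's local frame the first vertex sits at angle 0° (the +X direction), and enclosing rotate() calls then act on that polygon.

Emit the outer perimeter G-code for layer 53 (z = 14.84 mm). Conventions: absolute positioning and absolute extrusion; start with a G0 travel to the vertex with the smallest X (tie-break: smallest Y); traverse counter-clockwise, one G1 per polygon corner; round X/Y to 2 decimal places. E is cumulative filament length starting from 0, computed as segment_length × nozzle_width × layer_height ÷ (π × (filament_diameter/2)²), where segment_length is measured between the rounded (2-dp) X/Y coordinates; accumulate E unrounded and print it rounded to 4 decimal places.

At z = 14.84 mm: the r=4 cylinder contributes a regular 12-gon of circumradius 4; (rotated 70° about Z; rotation is an isometry so areas/perimeters/island counts are preserved). The outline is a single polygon with 12 vertices. Extrusion per mm of travel: 0.4 × 0.28 / (π × 0.875²) = 0.046564. Accumulating E over each segment gives final E = 1.1568.

G0 X-3.94 Y-0.69 Z14.84
G1 X-3.06 Y-2.57 E0.0967
G1 X-1.37 Y-3.76 E0.1929
G1 X0.69 Y-3.94 E0.2892
G1 X2.57 Y-3.06 E0.3858
G1 X3.76 Y-1.37 E0.4821
G1 X3.94 Y0.69 E0.5784
G1 X3.06 Y2.57 E0.6750
G1 X1.37 Y3.76 E0.7713
G1 X-0.69 Y3.94 E0.8676
G1 X-2.57 Y3.06 E0.9642
G1 X-3.76 Y1.37 E1.0605
G1 X-3.94 Y-0.69 E1.1568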